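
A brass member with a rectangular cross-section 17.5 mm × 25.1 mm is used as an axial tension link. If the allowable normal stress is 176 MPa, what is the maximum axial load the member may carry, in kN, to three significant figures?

77.3 kN

A = 439.2 mm².
P_max = σ_allow · A = 176 · 439.2 = 77310 N = 77.31 kN.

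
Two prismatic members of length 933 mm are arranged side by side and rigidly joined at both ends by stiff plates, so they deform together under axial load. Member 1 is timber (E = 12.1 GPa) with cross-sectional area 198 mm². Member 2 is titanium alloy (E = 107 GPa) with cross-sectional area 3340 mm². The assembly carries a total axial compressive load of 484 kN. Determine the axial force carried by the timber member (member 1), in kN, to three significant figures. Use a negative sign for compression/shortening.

-3.22 kN

Equal strain + equilibrium ⇒ each member carries load in proportion to AE: A₁E₁ = 2396000 N, A₂E₂ = 357400000 N, ΣAE = 359800000 N.
F₁ = P·A₁E₁/ΣAE = -484000·2396000/359800000 = -3223 N.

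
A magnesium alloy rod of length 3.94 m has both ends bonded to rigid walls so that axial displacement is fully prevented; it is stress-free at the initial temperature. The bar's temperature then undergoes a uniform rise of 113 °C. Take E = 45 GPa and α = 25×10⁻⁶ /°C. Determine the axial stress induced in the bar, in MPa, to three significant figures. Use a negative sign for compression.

-127 MPa

Free thermal expansion αLΔT = 25e-6 · 3940 · 113 = 11.13 mm.
The walls impose strain ε = −(11.13)/3940 = -2.8250e-03; σ = Eε = 45000 · -2.8250e-03 = -127.1 MPa.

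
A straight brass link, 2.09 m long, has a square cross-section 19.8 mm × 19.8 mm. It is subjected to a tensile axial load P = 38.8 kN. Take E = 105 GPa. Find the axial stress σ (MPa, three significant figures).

99.0 MPa

A = 392 mm².
σ = N/A = 38800/392 = 98.97 MPa.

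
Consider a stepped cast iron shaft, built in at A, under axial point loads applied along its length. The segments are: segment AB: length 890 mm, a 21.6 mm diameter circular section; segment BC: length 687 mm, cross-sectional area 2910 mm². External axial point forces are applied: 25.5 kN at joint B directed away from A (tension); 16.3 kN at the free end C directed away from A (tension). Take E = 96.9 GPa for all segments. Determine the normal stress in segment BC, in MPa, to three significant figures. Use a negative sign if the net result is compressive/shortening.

5.60 MPa

Internal axial forces (sectioning from the free end, tension +): N_BC = 16.3 kN, N_AB = 41.8 kN.
σ_BC = N_BC/A_BC = 16300/2910 = 5.601 MPa.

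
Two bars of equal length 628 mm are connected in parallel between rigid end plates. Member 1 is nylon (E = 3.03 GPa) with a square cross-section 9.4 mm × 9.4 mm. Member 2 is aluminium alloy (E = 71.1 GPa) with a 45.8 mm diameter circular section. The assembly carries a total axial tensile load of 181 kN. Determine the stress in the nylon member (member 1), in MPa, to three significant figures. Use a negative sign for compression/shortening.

4.67 MPa

A_1 = 88.36 mm².
A_2 = 1647 mm².
Equal strain + equilibrium ⇒ each member carries load in proportion to AE: A₁E₁ = 267700 N, A₂E₂ = 117100000 N, ΣAE = 117400000 N.
σ₁ = P·E₁/ΣAE = 181000·3030/117400000 = 4.671 MPa.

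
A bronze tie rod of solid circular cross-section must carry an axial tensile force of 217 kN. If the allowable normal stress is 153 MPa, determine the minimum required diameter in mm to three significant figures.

Required area A ≥ P/σ_allow = 217000/153 = 1418 mm².
For a solid circular section, d ≥ √(4A/π) = 42.5 mm.

42.5 mm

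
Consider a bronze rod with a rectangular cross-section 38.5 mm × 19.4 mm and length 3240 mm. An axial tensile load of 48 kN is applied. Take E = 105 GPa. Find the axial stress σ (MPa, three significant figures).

64.3 MPa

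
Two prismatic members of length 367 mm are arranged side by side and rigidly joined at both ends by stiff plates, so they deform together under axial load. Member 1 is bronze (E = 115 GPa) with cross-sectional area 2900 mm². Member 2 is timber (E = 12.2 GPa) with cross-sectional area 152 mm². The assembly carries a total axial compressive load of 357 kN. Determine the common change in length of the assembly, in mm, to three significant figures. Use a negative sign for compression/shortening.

Equal strain + equilibrium ⇒ each member carries load in proportion to AE: A₁E₁ = 333500000 N, A₂E₂ = 1854000 N, ΣAE = 335400000 N.
δ = PL/ΣAE = -357000·367/335400000 = -0.3907 mm.

-0.391 mm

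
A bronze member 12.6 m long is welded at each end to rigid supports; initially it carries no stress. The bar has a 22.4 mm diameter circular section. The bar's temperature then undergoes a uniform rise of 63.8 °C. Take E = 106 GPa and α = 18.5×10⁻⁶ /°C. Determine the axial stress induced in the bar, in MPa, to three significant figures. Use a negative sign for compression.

Free thermal expansion αLΔT = 18.5e-6 · 12600 · 63.8 = 14.87 mm.
The walls impose strain ε = −(14.87)/12600 = -1.1803e-03; σ = Eε = 106000 · -1.1803e-03 = -125.1 MPa.

-125 MPa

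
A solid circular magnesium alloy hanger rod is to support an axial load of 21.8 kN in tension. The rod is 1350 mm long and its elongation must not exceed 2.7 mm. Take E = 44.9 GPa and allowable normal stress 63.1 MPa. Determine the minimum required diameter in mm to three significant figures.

Required area A ≥ P/σ_allow = 21800/63.1 = 345.5 mm².
For a solid circular section, d ≥ √(4A/π) = 20.97 mm.
Elongation limit: A ≥ PL/(Eδ_allow) = 21800·1350/(44900·2.7) = 242.8 mm² ⇒ d ≥ 17.58 mm.
The stress limit governs.

21.0 mm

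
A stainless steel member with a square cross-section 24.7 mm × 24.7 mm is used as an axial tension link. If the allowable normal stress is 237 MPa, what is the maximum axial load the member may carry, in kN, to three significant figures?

A = 610.1 mm².
P_max = σ_allow · A = 237 · 610.1 = 144600 N = 144.6 kN.

145 kN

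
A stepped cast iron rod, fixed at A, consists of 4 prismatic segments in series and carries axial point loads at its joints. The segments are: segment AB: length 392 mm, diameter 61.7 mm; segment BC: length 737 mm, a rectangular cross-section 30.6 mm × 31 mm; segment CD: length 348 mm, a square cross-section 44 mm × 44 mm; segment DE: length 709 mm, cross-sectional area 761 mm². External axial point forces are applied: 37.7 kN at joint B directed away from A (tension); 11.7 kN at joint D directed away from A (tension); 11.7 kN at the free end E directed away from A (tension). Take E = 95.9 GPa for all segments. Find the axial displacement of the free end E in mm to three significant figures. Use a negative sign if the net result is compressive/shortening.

Internal axial forces (sectioning from the free end, tension +): N_DE = 11.7 kN, N_CD = 23.4 kN, N_BC = 23.4 kN, N_AB = 61.1 kN.
A_AB = 2990 mm².
A_BC = 948.6 mm².
A_CD = 1936 mm².
δ_AB = 61100·392/(2990·95900) = 0.08353 mm
δ_BC = 23400·737/(948.6·95900) = 0.1896 mm
δ_CD = 23400·348/(1936·95900) = 0.04386 mm
δ_DE = 11700·709/(761·95900) = 0.1137 mm
δ = Σδ_i = 0.4306 mm.

0.431 mm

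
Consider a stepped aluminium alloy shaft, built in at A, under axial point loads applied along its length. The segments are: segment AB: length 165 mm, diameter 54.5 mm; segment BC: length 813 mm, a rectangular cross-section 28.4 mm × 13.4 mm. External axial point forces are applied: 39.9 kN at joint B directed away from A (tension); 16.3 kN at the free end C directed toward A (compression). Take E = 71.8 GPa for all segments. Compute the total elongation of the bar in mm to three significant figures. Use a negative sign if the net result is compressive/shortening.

Internal axial forces (sectioning from the free end, tension +): N_BC = -16.3 kN, N_AB = 23.6 kN.
A_AB = 2333 mm².
A_BC = 380.6 mm².
δ_AB = 23600·165/(2333·71800) = 0.02325 mm
δ_BC = -16300·813/(380.6·71800) = -0.485 mm
δ = Σδ_i = -0.4617 mm.

-0.462 mm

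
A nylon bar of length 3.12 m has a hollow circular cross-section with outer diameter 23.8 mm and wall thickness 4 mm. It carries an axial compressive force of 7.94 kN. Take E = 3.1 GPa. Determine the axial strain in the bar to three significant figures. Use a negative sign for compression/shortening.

-0.0103

A = 248.8 mm².
σ = N/A = -31.91 MPa; ε = σ/E = -31.91/3100 = -1.029e-02.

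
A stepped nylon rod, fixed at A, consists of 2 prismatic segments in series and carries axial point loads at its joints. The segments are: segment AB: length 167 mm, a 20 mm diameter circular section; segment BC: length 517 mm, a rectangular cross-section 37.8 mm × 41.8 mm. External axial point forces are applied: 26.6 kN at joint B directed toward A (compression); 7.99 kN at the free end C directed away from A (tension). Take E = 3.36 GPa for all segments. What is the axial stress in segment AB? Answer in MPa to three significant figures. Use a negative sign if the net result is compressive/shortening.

-59.2 MPa

Internal axial forces (sectioning from the free end, tension +): N_BC = 7.99 kN, N_AB = -18.61 kN.
A_AB = 314.2 mm².
σ_AB = N_AB/A_AB = -18610/314.2 = -59.24 MPa.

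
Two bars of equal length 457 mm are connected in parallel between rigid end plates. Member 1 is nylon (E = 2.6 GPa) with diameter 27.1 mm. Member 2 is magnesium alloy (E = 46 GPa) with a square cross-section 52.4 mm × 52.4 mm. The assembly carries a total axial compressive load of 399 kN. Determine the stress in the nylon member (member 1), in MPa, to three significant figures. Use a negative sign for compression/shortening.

-8.12 MPa

A_1 = 576.8 mm².
A_2 = 2746 mm².
Equal strain + equilibrium ⇒ each member carries load in proportion to AE: A₁E₁ = 1500000 N, A₂E₂ = 126300000 N, ΣAE = 127800000 N.
σ₁ = P·E₁/ΣAE = -399000·2600/127800000 = -8.117 MPa.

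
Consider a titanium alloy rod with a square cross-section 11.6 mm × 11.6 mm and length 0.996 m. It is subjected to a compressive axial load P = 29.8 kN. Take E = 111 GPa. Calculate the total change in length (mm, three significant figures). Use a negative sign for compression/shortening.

A = 134.6 mm².
δ_mech = NL/(AE) = -29800·996/(134.6·111000) = -1.987 mm.

-1.99 mm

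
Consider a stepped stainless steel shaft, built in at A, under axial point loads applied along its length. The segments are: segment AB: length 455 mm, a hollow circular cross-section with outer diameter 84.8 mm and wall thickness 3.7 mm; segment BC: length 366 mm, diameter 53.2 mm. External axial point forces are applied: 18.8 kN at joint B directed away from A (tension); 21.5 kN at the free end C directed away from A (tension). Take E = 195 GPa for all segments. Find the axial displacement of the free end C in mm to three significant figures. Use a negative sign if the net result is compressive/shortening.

0.118 mm

Internal axial forces (sectioning from the free end, tension +): N_BC = 21.5 kN, N_AB = 40.3 kN.
A_AB = 942.7 mm².
A_BC = 2223 mm².
δ_AB = 40300·455/(942.7·195000) = 0.09975 mm
δ_BC = 21500·366/(2223·195000) = 0.01815 mm
δ = Σδ_i = 0.1179 mm.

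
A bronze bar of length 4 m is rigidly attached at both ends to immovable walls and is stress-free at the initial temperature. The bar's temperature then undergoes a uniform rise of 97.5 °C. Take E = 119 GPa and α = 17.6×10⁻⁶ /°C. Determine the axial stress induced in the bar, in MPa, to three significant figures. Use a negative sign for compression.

Free thermal expansion αLΔT = 17.6e-6 · 4000 · 97.5 = 6.864 mm.
The walls impose strain ε = −(6.864)/4000 = -1.7160e-03; σ = Eε = 119000 · -1.7160e-03 = -204.2 MPa.

-204 MPa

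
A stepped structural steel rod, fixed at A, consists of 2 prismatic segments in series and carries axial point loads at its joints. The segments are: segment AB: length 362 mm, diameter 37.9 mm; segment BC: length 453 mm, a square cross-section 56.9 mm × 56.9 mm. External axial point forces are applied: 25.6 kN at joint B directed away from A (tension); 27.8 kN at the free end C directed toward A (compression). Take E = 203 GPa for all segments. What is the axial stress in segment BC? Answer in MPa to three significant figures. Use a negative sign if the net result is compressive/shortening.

-8.59 MPa

Internal axial forces (sectioning from the free end, tension +): N_BC = -27.8 kN, N_AB = -2.2 kN.
A_BC = 3238 mm².
σ_BC = N_BC/A_BC = -27800/3238 = -8.587 MPa.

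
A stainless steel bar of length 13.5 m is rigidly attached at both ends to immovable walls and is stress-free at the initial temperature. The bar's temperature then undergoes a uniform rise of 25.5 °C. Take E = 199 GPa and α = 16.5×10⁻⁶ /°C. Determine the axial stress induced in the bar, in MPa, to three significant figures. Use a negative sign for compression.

Free thermal expansion αLΔT = 16.5e-6 · 13500 · 25.5 = 5.68 mm.
The walls impose strain ε = −(5.68)/13500 = -4.2075e-04; σ = Eε = 199000 · -4.2075e-04 = -83.73 MPa.

-83.7 MPa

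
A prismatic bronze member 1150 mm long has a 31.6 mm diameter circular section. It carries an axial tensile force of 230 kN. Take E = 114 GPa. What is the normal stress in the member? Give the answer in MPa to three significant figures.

A = 784.3 mm².
σ = N/A = 230000/784.3 = 293.3 MPa.

293 MPa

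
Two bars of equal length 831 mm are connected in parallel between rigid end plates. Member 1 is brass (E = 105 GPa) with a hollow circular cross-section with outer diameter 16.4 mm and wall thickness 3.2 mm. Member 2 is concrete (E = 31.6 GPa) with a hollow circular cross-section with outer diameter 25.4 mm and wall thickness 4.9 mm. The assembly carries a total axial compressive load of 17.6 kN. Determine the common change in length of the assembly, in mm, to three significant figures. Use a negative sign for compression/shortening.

-0.612 mm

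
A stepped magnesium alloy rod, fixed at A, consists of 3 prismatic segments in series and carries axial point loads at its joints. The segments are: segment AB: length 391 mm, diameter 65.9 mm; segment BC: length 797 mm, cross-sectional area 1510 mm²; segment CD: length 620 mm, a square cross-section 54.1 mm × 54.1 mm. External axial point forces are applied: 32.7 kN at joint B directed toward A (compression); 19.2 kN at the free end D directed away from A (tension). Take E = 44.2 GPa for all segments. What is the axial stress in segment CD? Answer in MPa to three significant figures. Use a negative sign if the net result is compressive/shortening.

6.56 MPa

Internal axial forces (sectioning from the free end, tension +): N_CD = 19.2 kN, N_BC = 19.2 kN, N_AB = -13.5 kN.
A_CD = 2927 mm².
σ_CD = N_CD/A_CD = 19200/2927 = 6.56 MPa.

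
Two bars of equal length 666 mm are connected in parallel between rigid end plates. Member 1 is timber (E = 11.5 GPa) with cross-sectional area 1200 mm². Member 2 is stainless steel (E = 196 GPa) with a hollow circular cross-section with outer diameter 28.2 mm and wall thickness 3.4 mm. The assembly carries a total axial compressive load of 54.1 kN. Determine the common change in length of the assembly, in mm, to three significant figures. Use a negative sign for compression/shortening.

-0.548 mm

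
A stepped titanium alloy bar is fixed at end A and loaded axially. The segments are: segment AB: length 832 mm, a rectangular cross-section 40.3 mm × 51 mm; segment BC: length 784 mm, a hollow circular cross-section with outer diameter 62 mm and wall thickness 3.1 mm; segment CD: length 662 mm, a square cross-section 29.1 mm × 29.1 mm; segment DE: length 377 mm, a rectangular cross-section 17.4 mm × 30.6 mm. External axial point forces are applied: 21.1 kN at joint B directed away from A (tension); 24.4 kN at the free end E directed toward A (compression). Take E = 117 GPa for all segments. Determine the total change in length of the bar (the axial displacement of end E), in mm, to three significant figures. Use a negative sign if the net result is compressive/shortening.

-0.607 mm

Internal axial forces (sectioning from the free end, tension +): N_DE = -24.4 kN, N_CD = -24.4 kN, N_BC = -24.4 kN, N_AB = -3.3 kN.
A_AB = 2055 mm².
A_BC = 573.6 mm².
A_CD = 846.8 mm².
A_DE = 532.4 mm².
δ_AB = -3300·832/(2055·117000) = -0.01142 mm
δ_BC = -24400·784/(573.6·117000) = -0.285 mm
δ_CD = -24400·662/(846.8·117000) = -0.163 mm
δ_DE = -24400·377/(532.4·117000) = -0.1477 mm
δ = Σδ_i = -0.6071 mm.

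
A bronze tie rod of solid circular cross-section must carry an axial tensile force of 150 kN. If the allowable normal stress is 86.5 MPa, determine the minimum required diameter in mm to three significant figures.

47.0 mm

Required area A ≥ P/σ_allow = 150000/86.5 = 1734 mm².
For a solid circular section, d ≥ √(4A/π) = 46.99 mm.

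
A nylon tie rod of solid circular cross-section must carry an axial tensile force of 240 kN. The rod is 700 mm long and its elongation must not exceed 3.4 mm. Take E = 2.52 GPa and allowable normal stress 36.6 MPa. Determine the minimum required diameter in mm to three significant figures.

Required area A ≥ P/σ_allow = 240000/36.6 = 6557 mm².
For a solid circular section, d ≥ √(4A/π) = 91.37 mm.
Elongation limit: A ≥ PL/(Eδ_allow) = 240000·700/(2520·3.4) = 19610 mm² ⇒ d ≥ 158 mm.
The elongation limit governs.

158 mm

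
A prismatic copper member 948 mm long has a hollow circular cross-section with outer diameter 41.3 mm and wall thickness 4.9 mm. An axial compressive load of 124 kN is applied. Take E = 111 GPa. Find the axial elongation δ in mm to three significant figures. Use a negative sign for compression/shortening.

-1.89 mm

A = 560.3 mm².
δ_mech = NL/(AE) = -124000·948/(560.3·111000) = -1.89 mm.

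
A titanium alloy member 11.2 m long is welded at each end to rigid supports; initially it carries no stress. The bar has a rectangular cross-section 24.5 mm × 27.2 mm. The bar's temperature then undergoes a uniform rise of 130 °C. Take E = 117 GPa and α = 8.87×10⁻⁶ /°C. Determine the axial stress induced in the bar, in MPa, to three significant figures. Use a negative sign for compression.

-135 MPa

Free thermal expansion αLΔT = 8.87e-6 · 11200 · 130 = 12.91 mm.
The walls impose strain ε = −(12.91)/11200 = -1.1531e-03; σ = Eε = 117000 · -1.1531e-03 = -134.9 MPa.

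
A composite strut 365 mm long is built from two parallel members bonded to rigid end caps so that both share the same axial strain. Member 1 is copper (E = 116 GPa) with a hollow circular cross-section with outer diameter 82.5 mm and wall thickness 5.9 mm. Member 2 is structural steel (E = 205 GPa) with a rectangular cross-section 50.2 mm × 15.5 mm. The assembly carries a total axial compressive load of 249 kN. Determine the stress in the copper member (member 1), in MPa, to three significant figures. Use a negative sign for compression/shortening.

A_1 = 1420 mm².
A_2 = 778.1 mm².
Equal strain + equilibrium ⇒ each member carries load in proportion to AE: A₁E₁ = 164700000 N, A₂E₂ = 159500000 N, ΣAE = 324200000 N.
σ₁ = P·E₁/ΣAE = -249000·116000/324200000 = -89.09 MPa.

-89.1 MPa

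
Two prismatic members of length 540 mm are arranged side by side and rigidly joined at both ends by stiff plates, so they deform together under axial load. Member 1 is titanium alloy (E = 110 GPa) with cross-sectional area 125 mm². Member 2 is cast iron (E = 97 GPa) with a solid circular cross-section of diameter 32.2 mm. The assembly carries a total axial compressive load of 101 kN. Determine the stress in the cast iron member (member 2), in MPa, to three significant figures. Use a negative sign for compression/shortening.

A_2 = 814.3 mm².
Equal strain + equilibrium ⇒ each member carries load in proportion to AE: A₁E₁ = 13750000 N, A₂E₂ = 78990000 N, ΣAE = 92740000 N.
σ₂ = P·E₂/ΣAE = -101000·97000/92740000 = -105.6 MPa.

-106 MPa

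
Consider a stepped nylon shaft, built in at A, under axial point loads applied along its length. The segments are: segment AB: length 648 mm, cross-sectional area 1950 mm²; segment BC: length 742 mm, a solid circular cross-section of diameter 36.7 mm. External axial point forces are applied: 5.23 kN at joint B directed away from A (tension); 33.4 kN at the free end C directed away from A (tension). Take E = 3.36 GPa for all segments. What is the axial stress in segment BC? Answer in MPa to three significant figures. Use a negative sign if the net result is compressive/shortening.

31.6 MPa

Internal axial forces (sectioning from the free end, tension +): N_BC = 33.4 kN, N_AB = 38.63 kN.
A_BC = 1058 mm².
σ_BC = N_BC/A_BC = 33400/1058 = 31.57 MPa.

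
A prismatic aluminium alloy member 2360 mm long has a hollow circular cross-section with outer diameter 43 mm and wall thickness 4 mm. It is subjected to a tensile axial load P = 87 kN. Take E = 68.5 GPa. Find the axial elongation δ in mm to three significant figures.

A = 490.1 mm².
δ_mech = NL/(AE) = 87000·2360/(490.1·68500) = 6.116 mm.

6.12 mm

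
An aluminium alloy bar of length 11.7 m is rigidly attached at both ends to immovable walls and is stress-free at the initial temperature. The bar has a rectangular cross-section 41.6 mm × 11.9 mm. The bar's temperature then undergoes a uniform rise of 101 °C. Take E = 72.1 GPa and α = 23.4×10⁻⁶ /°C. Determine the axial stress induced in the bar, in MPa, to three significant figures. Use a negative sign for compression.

Free thermal expansion αLΔT = 23.4e-6 · 11700 · 101 = 27.65 mm.
The walls impose strain ε = −(27.65)/11700 = -2.3634e-03; σ = Eε = 72100 · -2.3634e-03 = -170.4 MPa.

-170 MPa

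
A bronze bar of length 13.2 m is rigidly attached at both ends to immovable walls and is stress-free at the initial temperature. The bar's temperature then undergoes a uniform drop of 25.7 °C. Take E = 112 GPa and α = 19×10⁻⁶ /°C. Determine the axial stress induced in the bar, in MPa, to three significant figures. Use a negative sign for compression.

54.7 MPa

Free thermal expansion αLΔT = 19e-6 · 13200 · -25.7 = -6.446 mm.
The walls impose strain ε = −(-6.446)/13200 = 4.8830e-04; σ = Eε = 112000 · 4.8830e-04 = 54.69 MPa.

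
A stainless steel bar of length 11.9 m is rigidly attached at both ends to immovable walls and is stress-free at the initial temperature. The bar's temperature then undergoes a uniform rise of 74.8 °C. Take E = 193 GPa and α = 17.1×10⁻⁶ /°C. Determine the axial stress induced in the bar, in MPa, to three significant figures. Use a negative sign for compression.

-247 MPa

Free thermal expansion αLΔT = 17.1e-6 · 11900 · 74.8 = 15.22 mm.
The walls impose strain ε = −(15.22)/11900 = -1.2791e-03; σ = Eε = 193000 · -1.2791e-03 = -246.9 MPa.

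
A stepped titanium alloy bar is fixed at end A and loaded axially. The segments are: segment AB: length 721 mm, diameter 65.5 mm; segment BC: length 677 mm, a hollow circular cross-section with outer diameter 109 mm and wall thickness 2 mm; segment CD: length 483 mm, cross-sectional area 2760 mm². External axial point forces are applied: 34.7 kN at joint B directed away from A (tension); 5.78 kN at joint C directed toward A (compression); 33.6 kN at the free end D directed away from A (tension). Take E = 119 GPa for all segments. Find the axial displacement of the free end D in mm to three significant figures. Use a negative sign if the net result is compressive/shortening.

Internal axial forces (sectioning from the free end, tension +): N_CD = 33.6 kN, N_BC = 27.82 kN, N_AB = 62.52 kN.
A_AB = 3370 mm².
A_BC = 672.3 mm².
δ_AB = 62520·721/(3370·119000) = 0.1124 mm
δ_BC = 27820·677/(672.3·119000) = 0.2354 mm
δ_CD = 33600·483/(2760·119000) = 0.04941 mm
δ = Σδ_i = 0.3972 mm.

0.397 mm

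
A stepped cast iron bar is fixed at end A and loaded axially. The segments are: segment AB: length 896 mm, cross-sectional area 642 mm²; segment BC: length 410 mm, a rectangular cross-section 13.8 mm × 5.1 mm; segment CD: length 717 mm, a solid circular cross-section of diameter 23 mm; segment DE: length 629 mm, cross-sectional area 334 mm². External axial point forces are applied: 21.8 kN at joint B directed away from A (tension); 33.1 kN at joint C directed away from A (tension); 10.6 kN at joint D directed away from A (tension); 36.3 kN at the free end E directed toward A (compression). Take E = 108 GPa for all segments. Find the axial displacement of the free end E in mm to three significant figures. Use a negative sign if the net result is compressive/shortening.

-0.267 mm

Internal axial forces (sectioning from the free end, tension +): N_DE = -36.3 kN, N_CD = -25.7 kN, N_BC = 7.4 kN, N_AB = 29.2 kN.
A_BC = 70.38 mm².
A_CD = 415.5 mm².
δ_AB = 29200·896/(642·108000) = 0.3773 mm
δ_BC = 7400·410/(70.38·108000) = 0.3992 mm
δ_CD = -25700·717/(415.5·108000) = -0.4107 mm
δ_DE = -36300·629/(334·108000) = -0.633 mm
δ = Σδ_i = -0.2671 mm.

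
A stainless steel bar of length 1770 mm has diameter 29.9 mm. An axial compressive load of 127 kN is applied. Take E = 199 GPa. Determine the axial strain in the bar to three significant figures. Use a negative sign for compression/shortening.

A = 702.2 mm².
σ = N/A = -180.9 MPa; ε = σ/E = -180.9/199000 = -9.089e-04.

-9.09e-04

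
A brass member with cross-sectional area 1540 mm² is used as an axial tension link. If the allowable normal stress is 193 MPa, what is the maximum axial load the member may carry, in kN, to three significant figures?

297 kN

P_max = σ_allow · A = 193 · 1540 = 297200 N = 297.2 kN.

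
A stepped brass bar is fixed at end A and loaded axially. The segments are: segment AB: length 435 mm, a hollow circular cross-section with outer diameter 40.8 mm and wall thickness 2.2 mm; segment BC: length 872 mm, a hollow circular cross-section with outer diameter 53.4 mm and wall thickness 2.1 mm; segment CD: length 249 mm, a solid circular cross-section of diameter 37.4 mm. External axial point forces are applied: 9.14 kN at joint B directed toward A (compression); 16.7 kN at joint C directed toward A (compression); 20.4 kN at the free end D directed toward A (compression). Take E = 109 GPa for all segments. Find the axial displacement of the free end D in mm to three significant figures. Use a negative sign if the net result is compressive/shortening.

-1.61 mm

Internal axial forces (sectioning from the free end, tension +): N_CD = -20.4 kN, N_BC = -37.1 kN, N_AB = -46.24 kN.
A_AB = 266.8 mm².
A_BC = 338.4 mm².
A_CD = 1099 mm².
δ_AB = -46240·435/(266.8·109000) = -0.6917 mm
δ_BC = -37100·872/(338.4·109000) = -0.877 mm
δ_CD = -20400·249/(1099·109000) = -0.04242 mm
δ = Σδ_i = -1.611 mm.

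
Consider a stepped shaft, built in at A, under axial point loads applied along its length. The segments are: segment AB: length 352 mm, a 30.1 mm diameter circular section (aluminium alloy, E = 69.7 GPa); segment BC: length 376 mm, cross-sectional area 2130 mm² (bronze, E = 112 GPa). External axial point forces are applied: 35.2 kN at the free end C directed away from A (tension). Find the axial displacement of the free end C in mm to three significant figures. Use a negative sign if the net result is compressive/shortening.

0.305 mm

Internal axial forces (sectioning from the free end, tension +): N_BC = 35.2 kN, N_AB = 35.2 kN.
A_AB = 711.6 mm².
δ_AB = 35200·352/(711.6·69700) = 0.2498 mm
δ_BC = 35200·376/(2130·112000) = 0.05548 mm
δ = Σδ_i = 0.3053 mm.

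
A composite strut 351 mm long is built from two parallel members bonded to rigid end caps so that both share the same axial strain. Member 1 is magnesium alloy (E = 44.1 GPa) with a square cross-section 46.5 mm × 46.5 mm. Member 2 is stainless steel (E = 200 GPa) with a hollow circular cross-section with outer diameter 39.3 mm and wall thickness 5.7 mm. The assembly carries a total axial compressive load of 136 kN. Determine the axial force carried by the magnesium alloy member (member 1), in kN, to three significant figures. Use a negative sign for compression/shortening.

-60.1 kN

A_1 = 2162 mm².
A_2 = 601.7 mm².
Equal strain + equilibrium ⇒ each member carries load in proportion to AE: A₁E₁ = 95360000 N, A₂E₂ = 120300000 N, ΣAE = 215700000 N.
F₁ = P·A₁E₁/ΣAE = -136000·95360000/215700000 = -60120 N.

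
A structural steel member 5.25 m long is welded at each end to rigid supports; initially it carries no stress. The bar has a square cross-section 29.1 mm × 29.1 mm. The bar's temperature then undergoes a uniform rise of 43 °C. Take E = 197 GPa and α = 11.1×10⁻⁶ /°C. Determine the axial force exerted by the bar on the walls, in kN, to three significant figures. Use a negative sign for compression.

-79.6 kN

Free thermal expansion αLΔT = 11.1e-6 · 5250 · 43 = 2.506 mm.
The walls impose strain ε = −(2.506)/5250 = -4.7730e-04; σ = Eε = 197000 · -4.7730e-04 = -94.03 MPa.
Wall reaction R = σ·A = -94.03·846.8 = -79620 N = -79.62 kN.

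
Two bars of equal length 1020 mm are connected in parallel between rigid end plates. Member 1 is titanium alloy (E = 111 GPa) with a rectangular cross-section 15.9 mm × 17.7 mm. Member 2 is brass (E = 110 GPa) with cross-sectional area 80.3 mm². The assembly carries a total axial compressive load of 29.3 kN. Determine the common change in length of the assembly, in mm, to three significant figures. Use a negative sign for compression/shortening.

-0.746 mm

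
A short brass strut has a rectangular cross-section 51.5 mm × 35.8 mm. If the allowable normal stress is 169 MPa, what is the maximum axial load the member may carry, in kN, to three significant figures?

312 kN

A = 1844 mm².
P_max = σ_allow · A = 169 · 1844 = 311600 N = 311.6 kN.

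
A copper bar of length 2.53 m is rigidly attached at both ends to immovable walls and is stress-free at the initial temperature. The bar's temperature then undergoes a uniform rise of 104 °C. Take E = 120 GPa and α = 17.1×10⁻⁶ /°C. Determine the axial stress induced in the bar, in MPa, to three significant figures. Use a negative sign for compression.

-213 MPa

Free thermal expansion αLΔT = 17.1e-6 · 2530 · 104 = 4.499 mm.
The walls impose strain ε = −(4.499)/2530 = -1.7784e-03; σ = Eε = 120000 · -1.7784e-03 = -213.4 MPa.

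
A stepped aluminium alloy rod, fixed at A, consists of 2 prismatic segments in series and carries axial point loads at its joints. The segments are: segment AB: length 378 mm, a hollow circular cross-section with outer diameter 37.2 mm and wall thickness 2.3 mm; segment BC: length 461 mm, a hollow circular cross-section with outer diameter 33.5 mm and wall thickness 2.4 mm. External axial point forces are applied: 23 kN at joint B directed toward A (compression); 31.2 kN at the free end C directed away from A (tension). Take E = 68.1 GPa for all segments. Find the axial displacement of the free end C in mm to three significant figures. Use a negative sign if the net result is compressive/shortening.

1.08 mm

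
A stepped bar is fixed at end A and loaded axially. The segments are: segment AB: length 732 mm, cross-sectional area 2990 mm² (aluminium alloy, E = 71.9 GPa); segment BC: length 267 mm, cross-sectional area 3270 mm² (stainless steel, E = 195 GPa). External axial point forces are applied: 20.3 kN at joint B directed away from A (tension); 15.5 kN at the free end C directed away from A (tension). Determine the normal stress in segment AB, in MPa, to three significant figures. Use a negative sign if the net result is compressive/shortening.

12.0 MPa

Internal axial forces (sectioning from the free end, tension +): N_BC = 15.5 kN, N_AB = 35.8 kN.
σ_AB = N_AB/A_AB = 35800/2990 = 11.97 MPa.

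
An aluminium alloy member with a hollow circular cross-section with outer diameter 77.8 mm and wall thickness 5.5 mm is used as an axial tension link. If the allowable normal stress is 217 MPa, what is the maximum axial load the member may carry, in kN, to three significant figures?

A = 1249 mm².
P_max = σ_allow · A = 217 · 1249 = 271100 N = 271.1 kN.

271 kN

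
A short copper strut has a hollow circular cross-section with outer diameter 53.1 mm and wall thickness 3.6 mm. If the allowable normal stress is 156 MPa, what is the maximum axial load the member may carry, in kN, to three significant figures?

A = 559.8 mm².
P_max = σ_allow · A = 156 · 559.8 = 87330 N = 87.33 kN.

87.3 kN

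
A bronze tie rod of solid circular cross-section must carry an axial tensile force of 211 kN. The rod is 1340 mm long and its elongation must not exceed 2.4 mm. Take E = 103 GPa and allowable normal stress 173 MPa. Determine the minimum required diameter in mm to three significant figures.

Required area A ≥ P/σ_allow = 211000/173 = 1220 mm².
For a solid circular section, d ≥ √(4A/π) = 39.41 mm.
Elongation limit: A ≥ PL/(Eδ_allow) = 211000·1340/(103000·2.4) = 1144 mm² ⇒ d ≥ 38.16 mm.
The stress limit governs.

39.4 mm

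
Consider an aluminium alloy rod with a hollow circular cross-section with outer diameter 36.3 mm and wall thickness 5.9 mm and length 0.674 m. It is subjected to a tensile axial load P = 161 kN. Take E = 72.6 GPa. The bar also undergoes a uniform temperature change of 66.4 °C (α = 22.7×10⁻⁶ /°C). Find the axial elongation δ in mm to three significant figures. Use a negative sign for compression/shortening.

A = 563.5 mm².
δ_mech = NL/(AE) = 161000·674/(563.5·72600) = 2.653 mm.
δ_thermal = αLΔT = 22.7e-6·674·66.4 = 1.016 mm.
δ = δ_mech + δ_thermal = 3.669 mm.

3.67 mm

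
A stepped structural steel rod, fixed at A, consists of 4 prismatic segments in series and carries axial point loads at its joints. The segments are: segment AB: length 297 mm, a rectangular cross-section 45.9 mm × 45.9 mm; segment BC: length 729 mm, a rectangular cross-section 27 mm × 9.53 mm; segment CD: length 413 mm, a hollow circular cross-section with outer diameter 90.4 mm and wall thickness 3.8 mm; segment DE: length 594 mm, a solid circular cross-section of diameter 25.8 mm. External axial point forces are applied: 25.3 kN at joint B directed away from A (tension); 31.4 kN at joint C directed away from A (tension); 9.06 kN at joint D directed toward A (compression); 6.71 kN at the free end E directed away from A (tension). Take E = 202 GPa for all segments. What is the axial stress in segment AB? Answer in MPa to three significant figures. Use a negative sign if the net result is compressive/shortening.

25.8 MPa

Internal axial forces (sectioning from the free end, tension +): N_DE = 6.71 kN, N_CD = -2.35 kN, N_BC = 29.05 kN, N_AB = 54.35 kN.
A_AB = 2107 mm².
σ_AB = N_AB/A_AB = 54350/2107 = 25.8 MPa.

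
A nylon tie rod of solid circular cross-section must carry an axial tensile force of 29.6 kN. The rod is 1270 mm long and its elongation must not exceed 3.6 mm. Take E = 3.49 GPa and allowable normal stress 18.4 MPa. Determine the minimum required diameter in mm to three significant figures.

61.7 mm

Required area A ≥ P/σ_allow = 29600/18.4 = 1609 mm².
For a solid circular section, d ≥ √(4A/π) = 45.26 mm.
Elongation limit: A ≥ PL/(Eδ_allow) = 29600·1270/(3490·3.6) = 2992 mm² ⇒ d ≥ 61.72 mm.
The elongation limit governs.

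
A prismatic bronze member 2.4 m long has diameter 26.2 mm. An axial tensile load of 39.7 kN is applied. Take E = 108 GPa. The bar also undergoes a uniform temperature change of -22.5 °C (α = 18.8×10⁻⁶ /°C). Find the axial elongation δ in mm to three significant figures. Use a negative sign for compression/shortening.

A = 539.1 mm².
δ_mech = NL/(AE) = 39700·2400/(539.1·108000) = 1.636 mm.
δ_thermal = αLΔT = 18.8e-6·2400·-22.5 = -1.015 mm.
δ = δ_mech + δ_thermal = 0.6212 mm.

0.621 mm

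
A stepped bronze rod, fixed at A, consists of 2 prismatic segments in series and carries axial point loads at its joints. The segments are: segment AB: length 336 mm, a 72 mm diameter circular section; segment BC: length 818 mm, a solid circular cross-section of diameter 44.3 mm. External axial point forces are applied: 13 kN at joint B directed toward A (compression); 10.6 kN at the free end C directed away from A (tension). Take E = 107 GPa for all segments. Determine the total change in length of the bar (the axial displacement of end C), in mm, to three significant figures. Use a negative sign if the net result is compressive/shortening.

0.0507 mm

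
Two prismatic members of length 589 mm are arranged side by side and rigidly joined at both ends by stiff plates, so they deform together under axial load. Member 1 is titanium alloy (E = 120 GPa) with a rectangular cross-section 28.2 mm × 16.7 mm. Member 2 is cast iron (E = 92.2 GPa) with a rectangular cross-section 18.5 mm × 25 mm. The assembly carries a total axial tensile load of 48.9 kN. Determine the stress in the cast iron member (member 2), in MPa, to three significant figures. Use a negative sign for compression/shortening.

45.5 MPa

A_1 = 470.9 mm².
A_2 = 462.5 mm².
Equal strain + equilibrium ⇒ each member carries load in proportion to AE: A₁E₁ = 56510000 N, A₂E₂ = 42640000 N, ΣAE = 99160000 N.
σ₂ = P·E₂/ΣAE = 48900·92200/99160000 = 45.47 MPa.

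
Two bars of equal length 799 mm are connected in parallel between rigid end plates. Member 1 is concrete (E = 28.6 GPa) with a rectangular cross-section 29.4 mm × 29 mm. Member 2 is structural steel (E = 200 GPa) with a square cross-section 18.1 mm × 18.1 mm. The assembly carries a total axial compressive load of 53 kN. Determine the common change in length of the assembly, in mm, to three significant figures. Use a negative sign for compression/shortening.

A_1 = 852.6 mm².
A_2 = 327.6 mm².
Equal strain + equilibrium ⇒ each member carries load in proportion to AE: A₁E₁ = 24380000 N, A₂E₂ = 65520000 N, ΣAE = 89910000 N.
δ = PL/ΣAE = -53000·799/89910000 = -0.471 mm.

-0.471 mm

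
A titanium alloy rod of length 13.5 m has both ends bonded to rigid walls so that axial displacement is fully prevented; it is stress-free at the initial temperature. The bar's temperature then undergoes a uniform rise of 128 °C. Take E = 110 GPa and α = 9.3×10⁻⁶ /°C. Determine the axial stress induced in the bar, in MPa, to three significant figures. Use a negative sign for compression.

-131 MPa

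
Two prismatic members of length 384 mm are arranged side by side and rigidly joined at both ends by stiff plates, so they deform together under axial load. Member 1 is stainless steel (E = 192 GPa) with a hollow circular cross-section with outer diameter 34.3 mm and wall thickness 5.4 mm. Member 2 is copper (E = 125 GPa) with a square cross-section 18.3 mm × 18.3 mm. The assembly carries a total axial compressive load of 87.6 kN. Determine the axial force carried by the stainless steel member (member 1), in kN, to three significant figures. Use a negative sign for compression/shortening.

A_1 = 490.3 mm².
A_2 = 334.9 mm².
Equal strain + equilibrium ⇒ each member carries load in proportion to AE: A₁E₁ = 94130000 N, A₂E₂ = 41860000 N, ΣAE = 136000000 N.
F₁ = P·A₁E₁/ΣAE = -87600·94130000/136000000 = -60640 N.

-60.6 kN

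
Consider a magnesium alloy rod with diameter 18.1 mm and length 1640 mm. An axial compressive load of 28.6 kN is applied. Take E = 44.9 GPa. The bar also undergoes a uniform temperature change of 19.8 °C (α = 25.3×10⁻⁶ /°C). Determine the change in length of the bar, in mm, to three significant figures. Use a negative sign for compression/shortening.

-3.24 mm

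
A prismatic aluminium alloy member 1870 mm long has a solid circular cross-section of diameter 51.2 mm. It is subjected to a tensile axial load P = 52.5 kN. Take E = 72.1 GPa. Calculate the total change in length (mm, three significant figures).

A = 2059 mm².
δ_mech = NL/(AE) = 52500·1870/(2059·72100) = 0.6614 mm.

0.661 mm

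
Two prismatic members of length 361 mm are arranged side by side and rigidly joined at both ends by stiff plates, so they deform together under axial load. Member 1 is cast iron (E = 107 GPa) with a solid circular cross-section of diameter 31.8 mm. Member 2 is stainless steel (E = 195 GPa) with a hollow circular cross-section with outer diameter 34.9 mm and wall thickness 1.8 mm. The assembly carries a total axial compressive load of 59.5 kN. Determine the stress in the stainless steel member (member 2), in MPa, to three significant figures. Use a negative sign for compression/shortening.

A_1 = 794.2 mm².
A_2 = 187.2 mm².
Equal strain + equilibrium ⇒ each member carries load in proportion to AE: A₁E₁ = 84980000 N, A₂E₂ = 36500000 N, ΣAE = 121500000 N.
σ₂ = P·E₂/ΣAE = -59500·195000/121500000 = -95.51 MPa.

-95.5 MPa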